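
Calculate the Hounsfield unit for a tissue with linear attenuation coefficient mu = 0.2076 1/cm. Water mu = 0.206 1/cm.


HU = ((mu_tissue - mu_water) / mu_water) * 1000
HU = ((0.2076 - 0.206) / 0.206) * 1000
HU = 7.767


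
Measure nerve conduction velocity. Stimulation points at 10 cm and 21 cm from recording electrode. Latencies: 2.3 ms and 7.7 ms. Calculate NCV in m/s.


Distance = (21 - 10) / 100 = 0.11 m
dt = (7.7 - 2.3) / 1000 = 0.0054 s
NCV = dist / dt = 20.37 m/s


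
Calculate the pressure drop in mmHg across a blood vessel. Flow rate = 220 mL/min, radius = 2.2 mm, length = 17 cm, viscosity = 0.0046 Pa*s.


dP = 8*mu*L*Q / (pi*r^4)
Q = 220 mL/min = 3.66667e-06 m^3/s
dP = 311.694 Pa = 311.694 / 133.322 mmHg = 2.338 mmHg


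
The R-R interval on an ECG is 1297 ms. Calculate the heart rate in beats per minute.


HR = 60 / RR_interval(s)
RR = 1297 ms = 1.297 s
HR = 60 / 1.297 = 46.26 bpm


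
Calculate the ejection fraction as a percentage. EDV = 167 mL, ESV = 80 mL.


SV = EDV - ESV = 167 - 80 = 87 mL
EF = SV/EDV * 100 = 87/167 * 100
EF = 52.1%


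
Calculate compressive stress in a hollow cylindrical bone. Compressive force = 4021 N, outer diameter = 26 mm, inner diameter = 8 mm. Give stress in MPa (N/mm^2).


A = pi*(r_o^2 - r_i^2)
r_o = 13 mm, r_i = 4 mm
A = 480.664 mm^2
sigma = F/A = 4021 / 480.664
sigma = 8.366 MPa


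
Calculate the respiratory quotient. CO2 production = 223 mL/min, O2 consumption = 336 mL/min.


RQ = VCO2 / VO2
RQ = 223 / 336
RQ = 0.6637


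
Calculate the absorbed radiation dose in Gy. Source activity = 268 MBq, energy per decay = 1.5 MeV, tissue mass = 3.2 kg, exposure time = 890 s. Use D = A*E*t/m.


A = 268 MBq = 2.6800e+08 Bq
E = 1.5 MeV = 2.403e-13 J
D = A*E*t/m = 2.6800e+08*2.403e-13*890/3.2
D = 0.01791 Gy


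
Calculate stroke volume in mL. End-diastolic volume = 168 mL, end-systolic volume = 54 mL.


SV = EDV - ESV
SV = 168 - 54
SV = 114 mL


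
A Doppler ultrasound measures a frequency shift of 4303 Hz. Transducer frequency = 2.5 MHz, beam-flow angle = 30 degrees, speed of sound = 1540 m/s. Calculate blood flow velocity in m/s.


v = fd * c / (2 * f0 * cos(theta))
v = 4303 * 1540 / (2 * 2.5000e+06 * cos(30))
v = 1.53 m/s


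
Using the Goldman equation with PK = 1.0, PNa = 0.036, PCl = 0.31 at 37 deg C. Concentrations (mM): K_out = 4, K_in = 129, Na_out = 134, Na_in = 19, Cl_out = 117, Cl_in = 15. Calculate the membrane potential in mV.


Vm = (RT/F)*ln((PK*Ko + PNa*Nao + PCl*Cli)/(PK*Ki + PNa*Nai + PCl*Clo))
Numer = 13.474, Denom = 165.954
Vm = -67.11 mV


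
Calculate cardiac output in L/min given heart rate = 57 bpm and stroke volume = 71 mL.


CO = HR * SV
CO = 57 * 71 / 1000
CO = 4.047 L/min


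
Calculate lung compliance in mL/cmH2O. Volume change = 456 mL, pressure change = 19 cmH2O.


C = dV / dP
C = 456 / 19
C = 24 mL/cmH2O


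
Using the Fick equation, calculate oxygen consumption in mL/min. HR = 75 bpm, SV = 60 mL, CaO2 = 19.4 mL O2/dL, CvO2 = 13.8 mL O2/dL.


CO = HR*SV = 75*60/1000 = 4.5 L/min
a-v O2 diff = 19.4 - 13.8 = 5.6 mL/dL
VO2 = CO * (CaO2-CvO2) * 10 dL/L
VO2 = 4.5 * 5.6 * 10
VO2 = 252 mL/min


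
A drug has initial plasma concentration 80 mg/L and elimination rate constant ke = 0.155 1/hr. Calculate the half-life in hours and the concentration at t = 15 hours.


t_half = ln(2) / ke = 0.693147 / 0.155 = 4.472 hr
C(t) = C0 * exp(-ke*t) = 80 * exp(-0.155*15)
C(15) = 7.823 mg/L


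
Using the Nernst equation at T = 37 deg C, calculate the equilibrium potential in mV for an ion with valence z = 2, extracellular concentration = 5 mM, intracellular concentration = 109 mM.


E = (RT/(zF)) * ln(C_out/C_in)
T = 37 + 273.15 = 310.15 K
E = (8.314 * 310.15 / (2 * 96485)) * ln(5/109)
E = -41.18 mV


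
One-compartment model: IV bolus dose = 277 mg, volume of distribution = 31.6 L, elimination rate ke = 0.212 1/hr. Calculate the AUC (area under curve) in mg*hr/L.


C0 = Dose/Vd = 277/31.6 = 8.76582 mg/L
AUC = C0/ke = 8.76582/0.212
AUC = 41.35 mg*hr/L


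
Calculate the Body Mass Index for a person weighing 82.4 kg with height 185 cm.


BMI = weight / height^2
height = 185 cm = 1.85 m
BMI = 82.4 / 1.85^2
BMI = 24.08 kg/m^2


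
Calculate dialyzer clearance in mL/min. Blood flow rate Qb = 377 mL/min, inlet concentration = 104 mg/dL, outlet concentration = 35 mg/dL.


K = Qb * (Cb_in - Cb_out) / Cb_in
K = 377 * (104 - 35) / 104
K = 250.1 mL/min


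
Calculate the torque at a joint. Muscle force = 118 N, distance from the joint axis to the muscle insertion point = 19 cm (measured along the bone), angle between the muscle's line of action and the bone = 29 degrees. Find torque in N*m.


Torque = F * d * sin(theta)   (moment arm = d*sin(theta))
d = 19 cm = 0.19 m
Torque = 118 * 0.19 * sin(29)
Torque = 10.87 N*m


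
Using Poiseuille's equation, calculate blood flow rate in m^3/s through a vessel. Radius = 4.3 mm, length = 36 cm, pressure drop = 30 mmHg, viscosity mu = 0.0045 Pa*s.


Q = pi*r^4*dP / (8*mu*L)
r = 0.0043 m, L = 0.36 m
dP = 30 mmHg = 3999.66 Pa
Q = 3.3147e-04 m^3/s


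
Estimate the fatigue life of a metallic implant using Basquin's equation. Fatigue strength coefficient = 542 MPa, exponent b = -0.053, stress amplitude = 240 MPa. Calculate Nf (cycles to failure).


sigma_a = sigma_f' * (2Nf)^b
2Nf = (sigma_a/sigma_f')^(1/b)
2Nf = (240/542)^(1/-0.053)
2Nf = 4734194.9
Nf = 2.3671e+06


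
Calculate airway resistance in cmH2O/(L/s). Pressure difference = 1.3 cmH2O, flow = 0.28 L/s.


R = dP / flow
R = 1.3 / 0.28
R = 4.643 cmH2O/(L/s)


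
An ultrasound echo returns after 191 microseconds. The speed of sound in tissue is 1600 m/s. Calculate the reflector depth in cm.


depth = c * t / 2
t = 191 us = 1.9100e-04 s
depth = 1600 * 1.9100e-04 / 2
depth = 0.1528 m = 15.28 cm


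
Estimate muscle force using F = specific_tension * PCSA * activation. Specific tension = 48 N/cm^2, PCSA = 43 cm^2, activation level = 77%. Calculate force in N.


F = sigma * PCSA * activation
F = 48 * 43 * 0.77
F = 1589 N


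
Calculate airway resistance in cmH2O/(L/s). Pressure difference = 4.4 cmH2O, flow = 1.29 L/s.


R = dP / flow
R = 4.4 / 1.29
R = 3.411 cmH2O/(L/s)


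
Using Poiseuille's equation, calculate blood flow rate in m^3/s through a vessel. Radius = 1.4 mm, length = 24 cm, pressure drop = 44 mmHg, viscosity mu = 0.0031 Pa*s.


Q = pi*r^4*dP / (8*mu*L)
r = 0.0014 m, L = 0.24 m
dP = 44 mmHg = 5866.168 Pa
Q = 1.1895e-05 m^3/s


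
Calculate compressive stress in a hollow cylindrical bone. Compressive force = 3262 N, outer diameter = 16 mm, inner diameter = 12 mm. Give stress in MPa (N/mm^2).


A = pi*(r_o^2 - r_i^2)
r_o = 8 mm, r_i = 6 mm
A = 87.9646 mm^2
sigma = F/A = 3262 / 87.9646
sigma = 37.08 MPa


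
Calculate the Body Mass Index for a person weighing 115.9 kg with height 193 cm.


BMI = weight / height^2
height = 193 cm = 1.93 m
BMI = 115.9 / 1.93^2
BMI = 31.11 kg/m^2


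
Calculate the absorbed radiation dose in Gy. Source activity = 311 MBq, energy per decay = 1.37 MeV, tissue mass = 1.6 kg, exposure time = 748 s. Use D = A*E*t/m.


A = 311 MBq = 3.1100e+08 Bq
E = 1.37 MeV = 2.19474e-13 J
D = A*E*t/m = 3.1100e+08*2.19474e-13*748/1.6
D = 0.03191 Gy


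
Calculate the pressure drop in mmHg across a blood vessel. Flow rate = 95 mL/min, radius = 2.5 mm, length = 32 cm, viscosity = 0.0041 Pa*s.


dP = 8*mu*L*Q / (pi*r^4)
Q = 95 mL/min = 1.58333e-06 m^3/s
dP = 135.421 Pa = 135.421 / 133.322 mmHg = 1.016 mmHg


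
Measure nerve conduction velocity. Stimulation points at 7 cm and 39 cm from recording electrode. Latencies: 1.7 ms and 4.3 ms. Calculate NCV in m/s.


Distance = (39 - 7) / 100 = 0.32 m
dt = (4.3 - 1.7) / 1000 = 0.0026 s
NCV = dist / dt = 123.1 m/s


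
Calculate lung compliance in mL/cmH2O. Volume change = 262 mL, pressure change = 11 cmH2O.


C = dV / dP
C = 262 / 11
C = 23.82 mL/cmH2O


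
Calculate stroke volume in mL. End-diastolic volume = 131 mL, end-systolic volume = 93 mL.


SV = EDV - ESV
SV = 131 - 93
SV = 38 mL


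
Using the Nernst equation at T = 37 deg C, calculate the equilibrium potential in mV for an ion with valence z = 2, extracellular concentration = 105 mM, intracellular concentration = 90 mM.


E = (RT/(zF)) * ln(C_out/C_in)
T = 37 + 273.15 = 310.15 K
E = (8.314 * 310.15 / (2 * 96485)) * ln(105/90)
E = 2.06 mV


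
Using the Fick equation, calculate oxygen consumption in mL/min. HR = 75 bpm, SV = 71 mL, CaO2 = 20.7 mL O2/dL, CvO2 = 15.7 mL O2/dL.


CO = HR*SV = 75*71/1000 = 5.325 L/min
a-v O2 diff = 20.7 - 15.7 = 5 mL/dL
VO2 = CO * (CaO2-CvO2) * 10 dL/L
VO2 = 5.325 * 5 * 10
VO2 = 266.2 mL/min


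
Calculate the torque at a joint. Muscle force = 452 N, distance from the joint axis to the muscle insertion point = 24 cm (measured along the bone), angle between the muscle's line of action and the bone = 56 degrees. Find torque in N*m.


Torque = F * d * sin(theta)   (moment arm = d*sin(theta))
d = 24 cm = 0.24 m
Torque = 452 * 0.24 * sin(56)
Torque = 89.93 N*m


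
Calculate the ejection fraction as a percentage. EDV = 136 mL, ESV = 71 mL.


SV = EDV - ESV = 136 - 71 = 65 mL
EF = SV/EDV * 100 = 65/136 * 100
EF = 47.79%


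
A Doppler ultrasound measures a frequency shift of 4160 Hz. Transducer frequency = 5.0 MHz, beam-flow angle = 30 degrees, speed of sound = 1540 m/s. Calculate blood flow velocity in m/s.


v = fd * c / (2 * f0 * cos(theta))
v = 4160 * 1540 / (2 * 5.0000e+06 * cos(30))
v = 0.7397 m/s


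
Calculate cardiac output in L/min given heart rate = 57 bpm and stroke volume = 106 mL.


CO = HR * SV
CO = 57 * 106 / 1000
CO = 6.042 L/min


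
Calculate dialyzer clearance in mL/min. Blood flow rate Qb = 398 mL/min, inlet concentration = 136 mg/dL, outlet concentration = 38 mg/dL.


K = Qb * (Cb_in - Cb_out) / Cb_in
K = 398 * (136 - 38) / 136
K = 286.8 mL/min


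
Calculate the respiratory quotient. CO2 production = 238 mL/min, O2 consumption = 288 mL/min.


RQ = VCO2 / VO2
RQ = 238 / 288
RQ = 0.8264


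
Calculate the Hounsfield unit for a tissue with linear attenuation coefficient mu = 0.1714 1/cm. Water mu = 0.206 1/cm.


HU = ((mu_tissue - mu_water) / mu_water) * 1000
HU = ((0.1714 - 0.206) / 0.206) * 1000
HU = -168


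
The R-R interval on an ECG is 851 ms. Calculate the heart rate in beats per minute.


HR = 60 / RR_interval(s)
RR = 851 ms = 0.851 s
HR = 60 / 0.851 = 70.51 bpm


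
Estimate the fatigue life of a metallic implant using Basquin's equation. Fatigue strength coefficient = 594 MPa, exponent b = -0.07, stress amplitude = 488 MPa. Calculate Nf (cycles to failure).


sigma_a = sigma_f' * (2Nf)^b
2Nf = (sigma_a/sigma_f')^(1/b)
2Nf = (488/594)^(1/-0.07)
2Nf = 16.577658
Nf = 8.289


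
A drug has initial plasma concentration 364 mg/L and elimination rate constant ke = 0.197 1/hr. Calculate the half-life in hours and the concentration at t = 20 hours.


t_half = ln(2) / ke = 0.693147 / 0.197 = 3.519 hr
C(t) = C0 * exp(-ke*t) = 364 * exp(-0.197*20)
C(20) = 7.079 mg/L


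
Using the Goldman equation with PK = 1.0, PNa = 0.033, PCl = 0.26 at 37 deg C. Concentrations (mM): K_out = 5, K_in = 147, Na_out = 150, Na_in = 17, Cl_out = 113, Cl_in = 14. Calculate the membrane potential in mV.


Vm = (RT/F)*ln((PK*Ko + PNa*Nao + PCl*Cli)/(PK*Ki + PNa*Nai + PCl*Clo))
Numer = 13.59, Denom = 176.941
Vm = -68.59 mV


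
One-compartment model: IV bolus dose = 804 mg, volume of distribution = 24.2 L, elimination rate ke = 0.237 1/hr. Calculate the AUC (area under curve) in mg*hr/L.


C0 = Dose/Vd = 804/24.2 = 33.2231 mg/L
AUC = C0/ke = 33.2231/0.237
AUC = 140.2 mg*hr/L


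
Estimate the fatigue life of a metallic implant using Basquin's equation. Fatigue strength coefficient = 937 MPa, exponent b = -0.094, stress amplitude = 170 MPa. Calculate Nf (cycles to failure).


sigma_a = sigma_f' * (2Nf)^b
2Nf = (sigma_a/sigma_f')^(1/b)
2Nf = (170/937)^(1/-0.094)
2Nf = 76925611
Nf = 3.8463e+07


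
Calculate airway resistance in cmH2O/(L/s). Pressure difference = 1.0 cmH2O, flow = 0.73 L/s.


R = dP / flow
R = 1.0 / 0.73
R = 1.37 cmH2O/(L/s)


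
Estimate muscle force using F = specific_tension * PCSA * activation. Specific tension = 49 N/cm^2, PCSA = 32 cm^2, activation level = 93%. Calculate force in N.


F = sigma * PCSA * activation
F = 49 * 32 * 0.93
F = 1458 N


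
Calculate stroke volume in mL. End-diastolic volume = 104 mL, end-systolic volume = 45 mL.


SV = EDV - ESV
SV = 104 - 45
SV = 59 mL


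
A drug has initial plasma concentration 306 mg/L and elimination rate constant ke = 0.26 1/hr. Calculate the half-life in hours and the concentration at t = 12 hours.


t_half = ln(2) / ke = 0.693147 / 0.26 = 2.666 hr
C(t) = C0 * exp(-ke*t) = 306 * exp(-0.26*12)
C(12) = 13.51 mg/L


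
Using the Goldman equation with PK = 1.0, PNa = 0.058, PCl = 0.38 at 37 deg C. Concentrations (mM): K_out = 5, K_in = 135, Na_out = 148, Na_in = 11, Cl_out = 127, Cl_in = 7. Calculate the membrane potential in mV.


Vm = (RT/F)*ln((PK*Ko + PNa*Nao + PCl*Cli)/(PK*Ki + PNa*Nai + PCl*Clo))
Numer = 16.244, Denom = 183.898
Vm = -64.85 mV


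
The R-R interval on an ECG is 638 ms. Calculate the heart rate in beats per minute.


HR = 60 / RR_interval(s)
RR = 638 ms = 0.638 s
HR = 60 / 0.638 = 94.04 bpm


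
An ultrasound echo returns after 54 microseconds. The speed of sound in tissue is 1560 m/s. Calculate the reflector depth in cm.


depth = c * t / 2
t = 54 us = 5.4000e-05 s
depth = 1560 * 5.4000e-05 / 2
depth = 0.04212 m = 4.212 cm


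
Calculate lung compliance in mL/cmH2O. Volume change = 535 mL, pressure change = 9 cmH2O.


C = dV / dP
C = 535 / 9
C = 59.44 mL/cmH2O


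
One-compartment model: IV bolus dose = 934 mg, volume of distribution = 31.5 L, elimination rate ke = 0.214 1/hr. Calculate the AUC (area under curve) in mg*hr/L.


C0 = Dose/Vd = 934/31.5 = 29.6508 mg/L
AUC = C0/ke = 29.6508/0.214
AUC = 138.6 mg*hr/L


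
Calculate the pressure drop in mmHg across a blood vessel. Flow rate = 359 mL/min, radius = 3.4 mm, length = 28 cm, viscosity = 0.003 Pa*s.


dP = 8*mu*L*Q / (pi*r^4)
Q = 359 mL/min = 5.98333e-06 m^3/s
dP = 95.7738 Pa = 95.7738 / 133.322 mmHg = 0.7184 mmHg


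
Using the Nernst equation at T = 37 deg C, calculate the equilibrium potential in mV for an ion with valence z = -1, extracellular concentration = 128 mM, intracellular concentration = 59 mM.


E = (RT/(zF)) * ln(C_out/C_in)
T = 37 + 273.15 = 310.15 K
E = (8.314 * 310.15 / (-1 * 96485)) * ln(128/59)
E = -20.7 mV


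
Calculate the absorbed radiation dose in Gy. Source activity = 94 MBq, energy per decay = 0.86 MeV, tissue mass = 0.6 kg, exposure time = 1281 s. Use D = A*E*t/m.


A = 94 MBq = 9.4000e+07 Bq
E = 0.86 MeV = 1.37772e-13 J
D = A*E*t/m = 9.4000e+07*1.37772e-13*1281/0.6
D = 0.02765 Gy


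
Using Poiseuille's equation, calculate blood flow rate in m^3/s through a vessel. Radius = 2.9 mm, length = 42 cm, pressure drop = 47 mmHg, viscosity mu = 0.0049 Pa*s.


Q = pi*r^4*dP / (8*mu*L)
r = 0.0029 m, L = 0.42 m
dP = 47 mmHg = 6266.134 Pa
Q = 8.4568e-05 m^3/s


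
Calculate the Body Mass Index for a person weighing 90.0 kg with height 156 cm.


BMI = weight / height^2
height = 156 cm = 1.56 m
BMI = 90.0 / 1.56^2
BMI = 36.98 kg/m^2


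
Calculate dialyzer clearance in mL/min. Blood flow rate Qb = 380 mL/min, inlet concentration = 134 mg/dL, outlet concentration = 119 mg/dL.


K = Qb * (Cb_in - Cb_out) / Cb_in
K = 380 * (134 - 119) / 134
K = 42.54 mL/min


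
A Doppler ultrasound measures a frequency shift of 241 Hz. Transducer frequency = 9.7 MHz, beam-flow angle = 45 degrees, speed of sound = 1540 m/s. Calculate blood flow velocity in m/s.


v = fd * c / (2 * f0 * cos(theta))
v = 241 * 1540 / (2 * 9.7000e+06 * cos(45))
v = 0.02706 m/s


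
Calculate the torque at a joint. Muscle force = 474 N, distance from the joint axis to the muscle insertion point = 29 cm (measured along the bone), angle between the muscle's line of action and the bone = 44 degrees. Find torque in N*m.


Torque = F * d * sin(theta)   (moment arm = d*sin(theta))
d = 29 cm = 0.29 m
Torque = 474 * 0.29 * sin(44)
Torque = 95.49 N*m


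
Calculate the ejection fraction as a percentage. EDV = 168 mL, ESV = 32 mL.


SV = EDV - ESV = 168 - 32 = 136 mL
EF = SV/EDV * 100 = 136/168 * 100
EF = 80.95%


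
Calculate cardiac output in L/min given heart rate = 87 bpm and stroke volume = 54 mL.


CO = HR * SV
CO = 87 * 54 / 1000
CO = 4.698 L/min


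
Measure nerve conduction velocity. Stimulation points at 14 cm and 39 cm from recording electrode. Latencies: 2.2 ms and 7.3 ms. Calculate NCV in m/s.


Distance = (39 - 14) / 100 = 0.25 m
dt = (7.3 - 2.2) / 1000 = 0.0051 s
NCV = dist / dt = 49.02 m/s


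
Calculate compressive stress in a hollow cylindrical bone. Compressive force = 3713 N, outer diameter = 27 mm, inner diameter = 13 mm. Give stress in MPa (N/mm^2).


A = pi*(r_o^2 - r_i^2)
r_o = 13.5 mm, r_i = 6.5 mm
A = 439.823 mm^2
sigma = F/A = 3713 / 439.823
sigma = 8.442 MPa


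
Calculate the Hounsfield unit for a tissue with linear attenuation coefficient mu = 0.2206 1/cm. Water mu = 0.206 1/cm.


HU = ((mu_tissue - mu_water) / mu_water) * 1000
HU = ((0.2206 - 0.206) / 0.206) * 1000
HU = 70.87


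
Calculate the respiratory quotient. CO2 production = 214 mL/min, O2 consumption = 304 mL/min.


RQ = VCO2 / VO2
RQ = 214 / 304
RQ = 0.7039


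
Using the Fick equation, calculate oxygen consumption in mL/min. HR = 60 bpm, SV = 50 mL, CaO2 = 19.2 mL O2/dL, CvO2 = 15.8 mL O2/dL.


CO = HR*SV = 60*50/1000 = 3 L/min
a-v O2 diff = 19.2 - 15.8 = 3.4 mL/dL
VO2 = CO * (CaO2-CvO2) * 10 dL/L
VO2 = 3 * 3.4 * 10
VO2 = 102 mL/min


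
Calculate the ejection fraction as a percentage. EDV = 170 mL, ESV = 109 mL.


SV = EDV - ESV = 170 - 109 = 61 mL
EF = SV/EDV * 100 = 61/170 * 100
EF = 35.88%


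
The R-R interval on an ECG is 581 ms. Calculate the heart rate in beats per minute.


HR = 60 / RR_interval(s)
RR = 581 ms = 0.581 s
HR = 60 / 0.581 = 103.3 bpm


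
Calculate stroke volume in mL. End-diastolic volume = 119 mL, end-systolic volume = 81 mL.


SV = EDV - ESV
SV = 119 - 81
SV = 38 mL


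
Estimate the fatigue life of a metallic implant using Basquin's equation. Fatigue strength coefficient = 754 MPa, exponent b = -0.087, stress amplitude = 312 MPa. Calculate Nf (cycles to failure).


sigma_a = sigma_f' * (2Nf)^b
2Nf = (sigma_a/sigma_f')^(1/b)
2Nf = (312/754)^(1/-0.087)
2Nf = 25397.458
Nf = 1.27e+04


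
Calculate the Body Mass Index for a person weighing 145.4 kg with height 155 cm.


BMI = weight / height^2
height = 155 cm = 1.55 m
BMI = 145.4 / 1.55^2
BMI = 60.52 kg/m^2


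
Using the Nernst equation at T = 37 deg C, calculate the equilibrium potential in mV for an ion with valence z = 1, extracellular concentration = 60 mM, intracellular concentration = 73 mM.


E = (RT/(zF)) * ln(C_out/C_in)
T = 37 + 273.15 = 310.15 K
E = (8.314 * 310.15 / (1 * 96485)) * ln(60/73)
E = -5.241 mV


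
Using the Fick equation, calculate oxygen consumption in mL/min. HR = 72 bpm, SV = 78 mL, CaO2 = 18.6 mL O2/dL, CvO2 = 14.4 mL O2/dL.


CO = HR*SV = 72*78/1000 = 5.616 L/min
a-v O2 diff = 18.6 - 14.4 = 4.2 mL/dL
VO2 = CO * (CaO2-CvO2) * 10 dL/L
VO2 = 5.616 * 4.2 * 10
VO2 = 235.9 mL/min


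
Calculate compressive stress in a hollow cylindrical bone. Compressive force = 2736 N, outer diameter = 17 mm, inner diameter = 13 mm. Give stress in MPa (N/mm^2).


A = pi*(r_o^2 - r_i^2)
r_o = 8.5 mm, r_i = 6.5 mm
A = 94.2478 mm^2
sigma = F/A = 2736 / 94.2478
sigma = 29.03 MPa


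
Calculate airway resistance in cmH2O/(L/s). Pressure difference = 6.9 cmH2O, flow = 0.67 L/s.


R = dP / flow
R = 6.9 / 0.67
R = 10.3 cmH2O/(L/s)


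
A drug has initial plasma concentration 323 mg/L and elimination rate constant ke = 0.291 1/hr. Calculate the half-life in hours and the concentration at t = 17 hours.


t_half = ln(2) / ke = 0.693147 / 0.291 = 2.382 hr
C(t) = C0 * exp(-ke*t) = 323 * exp(-0.291*17)
C(17) = 2.295 mg/L


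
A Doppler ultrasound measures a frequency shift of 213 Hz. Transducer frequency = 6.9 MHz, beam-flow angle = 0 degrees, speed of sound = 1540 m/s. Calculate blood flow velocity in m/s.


v = fd * c / (2 * f0 * cos(theta))
v = 213 * 1540 / (2 * 6.9000e+06 * cos(0))
v = 0.02377 m/s


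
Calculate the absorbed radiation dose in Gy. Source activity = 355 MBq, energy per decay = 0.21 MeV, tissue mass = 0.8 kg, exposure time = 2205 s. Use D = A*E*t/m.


A = 355 MBq = 3.5500e+08 Bq
E = 0.21 MeV = 3.3642e-14 J
D = A*E*t/m = 3.5500e+08*3.3642e-14*2205/0.8
D = 0.03292 Gy


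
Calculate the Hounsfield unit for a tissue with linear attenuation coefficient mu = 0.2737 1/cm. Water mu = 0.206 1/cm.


HU = ((mu_tissue - mu_water) / mu_water) * 1000
HU = ((0.2737 - 0.206) / 0.206) * 1000
HU = 328.6


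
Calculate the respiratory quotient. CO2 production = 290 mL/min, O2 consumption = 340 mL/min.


RQ = VCO2 / VO2
RQ = 290 / 340
RQ = 0.8529


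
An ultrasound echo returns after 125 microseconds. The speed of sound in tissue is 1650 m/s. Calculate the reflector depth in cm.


depth = c * t / 2
t = 125 us = 1.2500e-04 s
depth = 1650 * 1.2500e-04 / 2
depth = 0.103125 m = 10.3125 cm


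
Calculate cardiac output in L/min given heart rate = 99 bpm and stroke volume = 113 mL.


CO = HR * SV
CO = 99 * 113 / 1000
CO = 11.19 L/min


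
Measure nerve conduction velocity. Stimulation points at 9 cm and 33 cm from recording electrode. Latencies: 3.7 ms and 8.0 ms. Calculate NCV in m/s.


Distance = (33 - 9) / 100 = 0.24 m
dt = (8.0 - 3.7) / 1000 = 0.0043 s
NCV = dist / dt = 55.81 m/s


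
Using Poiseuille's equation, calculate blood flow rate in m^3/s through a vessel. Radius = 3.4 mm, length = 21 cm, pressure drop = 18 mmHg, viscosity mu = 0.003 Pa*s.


Q = pi*r^4*dP / (8*mu*L)
r = 0.0034 m, L = 0.21 m
dP = 18 mmHg = 2399.796 Pa
Q = 1.9990e-04 m^3/s


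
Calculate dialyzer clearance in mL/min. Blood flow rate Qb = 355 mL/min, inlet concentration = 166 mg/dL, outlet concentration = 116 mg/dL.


K = Qb * (Cb_in - Cb_out) / Cb_in
K = 355 * (166 - 116) / 166
K = 106.9 mL/min


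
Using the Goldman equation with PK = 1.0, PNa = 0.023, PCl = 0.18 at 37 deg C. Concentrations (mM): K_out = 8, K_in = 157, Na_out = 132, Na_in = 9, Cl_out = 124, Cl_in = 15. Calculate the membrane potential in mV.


Vm = (RT/F)*ln((PK*Ko + PNa*Nao + PCl*Cli)/(PK*Ki + PNa*Nai + PCl*Clo))
Numer = 13.736, Denom = 179.527
Vm = -68.69 mV


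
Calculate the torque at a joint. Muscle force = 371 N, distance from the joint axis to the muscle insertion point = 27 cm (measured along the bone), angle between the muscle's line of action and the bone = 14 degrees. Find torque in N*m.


Torque = F * d * sin(theta)   (moment arm = d*sin(theta))
d = 27 cm = 0.27 m
Torque = 371 * 0.27 * sin(14)
Torque = 24.23 N*m


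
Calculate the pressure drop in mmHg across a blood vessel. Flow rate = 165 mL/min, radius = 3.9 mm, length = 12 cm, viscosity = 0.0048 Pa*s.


dP = 8*mu*L*Q / (pi*r^4)
Q = 165 mL/min = 2.75e-06 m^3/s
dP = 17.4356 Pa = 17.4356 / 133.322 mmHg = 0.1308 mmHg


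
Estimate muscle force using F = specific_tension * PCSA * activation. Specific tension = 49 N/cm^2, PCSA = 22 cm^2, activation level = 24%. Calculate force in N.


F = sigma * PCSA * activation
F = 49 * 22 * 0.24
F = 258.7 N


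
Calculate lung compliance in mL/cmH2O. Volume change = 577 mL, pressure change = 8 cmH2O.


C = dV / dP
C = 577 / 8
C = 72.12 mL/cmH2O


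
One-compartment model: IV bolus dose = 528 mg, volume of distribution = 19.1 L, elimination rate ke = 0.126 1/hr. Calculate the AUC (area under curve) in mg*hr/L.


C0 = Dose/Vd = 528/19.1 = 27.644 mg/L
AUC = C0/ke = 27.644/0.126
AUC = 219.4 mg*hr/L


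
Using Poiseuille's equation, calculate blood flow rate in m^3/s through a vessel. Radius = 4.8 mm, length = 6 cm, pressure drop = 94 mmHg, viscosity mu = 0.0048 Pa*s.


Q = pi*r^4*dP / (8*mu*L)
r = 0.0048 m, L = 0.06 m
dP = 94 mmHg = 12532.268 Pa
Q = 0.009071 m^3/s


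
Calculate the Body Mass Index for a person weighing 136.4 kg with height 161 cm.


BMI = weight / height^2
height = 161 cm = 1.61 m
BMI = 136.4 / 1.61^2
BMI = 52.62 kg/m^2


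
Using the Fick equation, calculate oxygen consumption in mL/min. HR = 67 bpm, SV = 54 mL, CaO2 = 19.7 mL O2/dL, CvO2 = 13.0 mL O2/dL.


CO = HR*SV = 67*54/1000 = 3.618 L/min
a-v O2 diff = 19.7 - 13.0 = 6.7 mL/dL
VO2 = CO * (CaO2-CvO2) * 10 dL/L
VO2 = 3.618 * 6.7 * 10
VO2 = 242.4 mL/min


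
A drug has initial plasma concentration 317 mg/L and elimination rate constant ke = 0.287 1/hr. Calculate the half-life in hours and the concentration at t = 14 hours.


t_half = ln(2) / ke = 0.693147 / 0.287 = 2.415 hr
C(t) = C0 * exp(-ke*t) = 317 * exp(-0.287*14)
C(14) = 5.702 mg/L


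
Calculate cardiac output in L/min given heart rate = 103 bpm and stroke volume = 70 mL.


CO = HR * SV
CO = 103 * 70 / 1000
CO = 7.21 L/min


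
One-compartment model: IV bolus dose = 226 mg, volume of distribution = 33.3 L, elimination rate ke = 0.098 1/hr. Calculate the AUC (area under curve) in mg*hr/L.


C0 = Dose/Vd = 226/33.3 = 6.78679 mg/L
AUC = C0/ke = 6.78679/0.098
AUC = 69.25 mg*hr/L


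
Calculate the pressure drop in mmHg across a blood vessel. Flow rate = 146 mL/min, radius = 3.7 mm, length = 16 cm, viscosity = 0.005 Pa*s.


dP = 8*mu*L*Q / (pi*r^4)
Q = 146 mL/min = 2.43333e-06 m^3/s
dP = 26.4499 Pa = 26.4499 / 133.322 mmHg = 0.1984 mmHg


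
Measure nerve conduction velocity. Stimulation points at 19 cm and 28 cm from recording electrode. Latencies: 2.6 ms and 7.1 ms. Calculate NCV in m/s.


Distance = (28 - 19) / 100 = 0.09 m
dt = (7.1 - 2.6) / 1000 = 0.0045 s
NCV = dist / dt = 20 m/s


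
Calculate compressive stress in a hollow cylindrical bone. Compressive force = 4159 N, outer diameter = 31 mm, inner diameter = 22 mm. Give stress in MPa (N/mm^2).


A = pi*(r_o^2 - r_i^2)
r_o = 15.5 mm, r_i = 11 mm
A = 374.635 mm^2
sigma = F/A = 4159 / 374.635
sigma = 11.1 MPa


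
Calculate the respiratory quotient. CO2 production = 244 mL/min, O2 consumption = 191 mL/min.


RQ = VCO2 / VO2
RQ = 244 / 191
RQ = 1.277


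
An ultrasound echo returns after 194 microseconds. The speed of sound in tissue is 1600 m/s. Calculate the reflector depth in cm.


depth = c * t / 2
t = 194 us = 1.9400e-04 s
depth = 1600 * 1.9400e-04 / 2
depth = 0.1552 m = 15.52 cm


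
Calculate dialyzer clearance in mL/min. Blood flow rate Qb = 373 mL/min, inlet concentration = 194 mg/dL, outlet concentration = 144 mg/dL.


K = Qb * (Cb_in - Cb_out) / Cb_in
K = 373 * (194 - 144) / 194
K = 96.13 mL/min


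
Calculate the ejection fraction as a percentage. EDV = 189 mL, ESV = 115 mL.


SV = EDV - ESV = 189 - 115 = 74 mL
EF = SV/EDV * 100 = 74/189 * 100
EF = 39.15%


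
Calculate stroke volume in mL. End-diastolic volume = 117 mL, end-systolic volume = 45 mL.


SV = EDV - ESV
SV = 117 - 45
SV = 72 mL


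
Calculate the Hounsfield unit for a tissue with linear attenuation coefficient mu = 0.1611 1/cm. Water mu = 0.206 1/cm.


HU = ((mu_tissue - mu_water) / mu_water) * 1000
HU = ((0.1611 - 0.206) / 0.206) * 1000
HU = -218


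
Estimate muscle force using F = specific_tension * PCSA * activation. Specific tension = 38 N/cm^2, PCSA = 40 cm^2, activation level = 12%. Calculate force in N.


F = sigma * PCSA * activation
F = 38 * 40 * 0.12
F = 182.4 N


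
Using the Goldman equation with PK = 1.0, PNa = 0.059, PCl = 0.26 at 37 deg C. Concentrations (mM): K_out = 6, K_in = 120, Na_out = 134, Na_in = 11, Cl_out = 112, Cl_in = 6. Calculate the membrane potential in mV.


Vm = (RT/F)*ln((PK*Ko + PNa*Nao + PCl*Cli)/(PK*Ki + PNa*Nai + PCl*Clo))
Numer = 15.466, Denom = 149.769
Vm = -60.68 mV


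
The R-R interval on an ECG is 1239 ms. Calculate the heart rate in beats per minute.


HR = 60 / RR_interval(s)
RR = 1239 ms = 1.239 s
HR = 60 / 1.239 = 48.43 bpm


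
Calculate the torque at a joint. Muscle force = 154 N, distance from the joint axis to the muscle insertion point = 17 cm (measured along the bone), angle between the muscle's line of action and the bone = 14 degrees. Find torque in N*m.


Torque = F * d * sin(theta)   (moment arm = d*sin(theta))
d = 17 cm = 0.17 m
Torque = 154 * 0.17 * sin(14)
Torque = 6.334 N*m


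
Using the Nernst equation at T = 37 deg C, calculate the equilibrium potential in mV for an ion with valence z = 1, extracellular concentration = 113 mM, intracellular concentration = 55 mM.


E = (RT/(zF)) * ln(C_out/C_in)
T = 37 + 273.15 = 310.15 K
E = (8.314 * 310.15 / (1 * 96485)) * ln(113/55)
E = 19.24 mV


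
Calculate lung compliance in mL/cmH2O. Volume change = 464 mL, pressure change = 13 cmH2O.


C = dV / dP
C = 464 / 13
C = 35.69 mL/cmH2O


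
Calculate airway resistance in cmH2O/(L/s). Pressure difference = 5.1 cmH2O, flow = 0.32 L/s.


R = dP / flow
R = 5.1 / 0.32
R = 15.94 cmH2O/(L/s)


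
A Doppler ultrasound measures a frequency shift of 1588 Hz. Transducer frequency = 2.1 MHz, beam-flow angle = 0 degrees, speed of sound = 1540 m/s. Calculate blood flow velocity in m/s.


v = fd * c / (2 * f0 * cos(theta))
v = 1588 * 1540 / (2 * 2.1000e+06 * cos(0))
v = 0.5823 m/s


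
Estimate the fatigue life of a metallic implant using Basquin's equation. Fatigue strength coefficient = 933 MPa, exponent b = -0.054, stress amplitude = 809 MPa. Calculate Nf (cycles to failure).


sigma_a = sigma_f' * (2Nf)^b
2Nf = (sigma_a/sigma_f')^(1/b)
2Nf = (809/933)^(1/-0.054)
2Nf = 14.02522
Nf = 7.013


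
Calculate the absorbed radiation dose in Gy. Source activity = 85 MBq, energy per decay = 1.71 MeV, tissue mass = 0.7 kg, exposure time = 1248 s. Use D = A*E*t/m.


A = 85 MBq = 8.5000e+07 Bq
E = 1.71 MeV = 2.73942e-13 J
D = A*E*t/m = 8.5000e+07*2.73942e-13*1248/0.7
D = 0.04151 Gy


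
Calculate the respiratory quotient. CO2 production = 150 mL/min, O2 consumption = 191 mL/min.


RQ = VCO2 / VO2
RQ = 150 / 191
RQ = 0.7853


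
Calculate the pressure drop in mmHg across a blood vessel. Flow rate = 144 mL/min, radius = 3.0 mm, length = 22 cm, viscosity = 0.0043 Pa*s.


dP = 8*mu*L*Q / (pi*r^4)
Q = 144 mL/min = 2.4e-06 m^3/s
dP = 71.3769 Pa = 71.3769 / 133.322 mmHg = 0.5354 mmHg


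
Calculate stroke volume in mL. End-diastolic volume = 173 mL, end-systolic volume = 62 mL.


SV = EDV - ESV
SV = 173 - 62
SV = 111 mL


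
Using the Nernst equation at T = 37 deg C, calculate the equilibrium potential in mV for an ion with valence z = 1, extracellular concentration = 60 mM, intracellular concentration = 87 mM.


E = (RT/(zF)) * ln(C_out/C_in)
T = 37 + 273.15 = 310.15 K
E = (8.314 * 310.15 / (1 * 96485)) * ln(60/87)
E = -9.93 mV


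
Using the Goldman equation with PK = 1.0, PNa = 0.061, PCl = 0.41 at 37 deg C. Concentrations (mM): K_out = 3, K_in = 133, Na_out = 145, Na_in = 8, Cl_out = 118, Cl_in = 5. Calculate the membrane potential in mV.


Vm = (RT/F)*ln((PK*Ko + PNa*Nao + PCl*Cli)/(PK*Ki + PNa*Nai + PCl*Clo))
Numer = 13.895, Denom = 181.868
Vm = -68.73 mV


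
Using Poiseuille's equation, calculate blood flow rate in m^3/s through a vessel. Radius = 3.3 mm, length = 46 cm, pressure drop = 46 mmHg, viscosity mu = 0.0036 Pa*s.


Q = pi*r^4*dP / (8*mu*L)
r = 0.0033 m, L = 0.46 m
dP = 46 mmHg = 6132.812 Pa
Q = 1.7247e-04 m^3/s


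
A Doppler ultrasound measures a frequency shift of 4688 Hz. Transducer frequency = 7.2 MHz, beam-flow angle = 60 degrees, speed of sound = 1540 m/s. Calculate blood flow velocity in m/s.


v = fd * c / (2 * f0 * cos(theta))
v = 4688 * 1540 / (2 * 7.2000e+06 * cos(60))
v = 1.003 m/s


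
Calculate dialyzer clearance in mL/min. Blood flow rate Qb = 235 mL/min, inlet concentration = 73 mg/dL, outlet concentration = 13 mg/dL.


K = Qb * (Cb_in - Cb_out) / Cb_in
K = 235 * (73 - 13) / 73
K = 193.2 mL/min


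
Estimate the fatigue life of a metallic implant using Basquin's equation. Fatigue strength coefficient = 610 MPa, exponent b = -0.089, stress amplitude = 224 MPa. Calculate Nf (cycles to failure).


sigma_a = sigma_f' * (2Nf)^b
2Nf = (sigma_a/sigma_f')^(1/b)
2Nf = (224/610)^(1/-0.089)
2Nf = 77367.709
Nf = 3.868e+04


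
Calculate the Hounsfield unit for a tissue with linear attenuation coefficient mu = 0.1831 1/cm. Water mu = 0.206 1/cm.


HU = ((mu_tissue - mu_water) / mu_water) * 1000
HU = ((0.1831 - 0.206) / 0.206) * 1000
HU = -111.2


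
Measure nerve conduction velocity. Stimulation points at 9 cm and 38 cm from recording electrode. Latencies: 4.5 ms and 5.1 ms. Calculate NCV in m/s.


Distance = (38 - 9) / 100 = 0.29 m
dt = (5.1 - 4.5) / 1000 = 6.0000e-04 s
NCV = dist / dt = 483.3 m/s


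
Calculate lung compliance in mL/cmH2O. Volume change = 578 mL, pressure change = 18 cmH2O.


C = dV / dP
C = 578 / 18
C = 32.11 mL/cmH2O


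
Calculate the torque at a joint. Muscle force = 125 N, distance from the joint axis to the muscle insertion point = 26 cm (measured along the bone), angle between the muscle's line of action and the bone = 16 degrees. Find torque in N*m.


Torque = F * d * sin(theta)   (moment arm = d*sin(theta))
d = 26 cm = 0.26 m
Torque = 125 * 0.26 * sin(16)
Torque = 8.958 N*m


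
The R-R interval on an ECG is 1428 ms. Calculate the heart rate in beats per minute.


HR = 60 / RR_interval(s)
RR = 1428 ms = 1.428 s
HR = 60 / 1.428 = 42.02 bpm


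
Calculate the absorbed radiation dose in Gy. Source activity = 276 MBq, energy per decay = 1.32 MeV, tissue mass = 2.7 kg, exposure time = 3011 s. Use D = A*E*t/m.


A = 276 MBq = 2.7600e+08 Bq
E = 1.32 MeV = 2.11464e-13 J
D = A*E*t/m = 2.7600e+08*2.11464e-13*3011/2.7
D = 0.06509 Gy


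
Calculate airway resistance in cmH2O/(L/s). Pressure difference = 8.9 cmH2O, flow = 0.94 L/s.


R = dP / flow
R = 8.9 / 0.94
R = 9.468 cmH2O/(L/s)


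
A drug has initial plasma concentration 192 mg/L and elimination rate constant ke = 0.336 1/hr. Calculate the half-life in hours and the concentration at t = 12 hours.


t_half = ln(2) / ke = 0.693147 / 0.336 = 2.063 hr
C(t) = C0 * exp(-ke*t) = 192 * exp(-0.336*12)
C(12) = 3.406 mg/L


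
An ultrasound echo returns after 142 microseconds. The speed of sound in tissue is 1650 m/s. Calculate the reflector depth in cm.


depth = c * t / 2
t = 142 us = 1.4200e-04 s
depth = 1650 * 1.4200e-04 / 2
depth = 0.11715 m = 11.715 cm


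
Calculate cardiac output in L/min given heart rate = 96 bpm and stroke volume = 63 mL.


CO = HR * SV
CO = 96 * 63 / 1000
CO = 6.048 L/min


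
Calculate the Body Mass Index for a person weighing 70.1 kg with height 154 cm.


BMI = weight / height^2
height = 154 cm = 1.54 m
BMI = 70.1 / 1.54^2
BMI = 29.56 kg/m^2


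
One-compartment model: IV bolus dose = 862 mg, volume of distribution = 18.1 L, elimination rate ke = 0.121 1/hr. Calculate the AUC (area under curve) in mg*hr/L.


C0 = Dose/Vd = 862/18.1 = 47.6243 mg/L
AUC = C0/ke = 47.6243/0.121
AUC = 393.6 mg*hr/L


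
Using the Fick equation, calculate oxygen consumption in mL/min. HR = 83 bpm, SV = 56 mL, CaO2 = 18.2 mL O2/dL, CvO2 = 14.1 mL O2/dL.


CO = HR*SV = 83*56/1000 = 4.648 L/min
a-v O2 diff = 18.2 - 14.1 = 4.1 mL/dL
VO2 = CO * (CaO2-CvO2) * 10 dL/L
VO2 = 4.648 * 4.1 * 10
VO2 = 190.6 mL/min


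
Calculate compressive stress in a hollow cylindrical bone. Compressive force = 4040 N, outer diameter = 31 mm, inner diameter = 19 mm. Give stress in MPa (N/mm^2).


A = pi*(r_o^2 - r_i^2)
r_o = 15.5 mm, r_i = 9.5 mm
A = 471.239 mm^2
sigma = F/A = 4040 / 471.239
sigma = 8.573 MPa


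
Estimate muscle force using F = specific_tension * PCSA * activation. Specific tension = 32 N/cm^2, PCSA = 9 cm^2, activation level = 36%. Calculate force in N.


F = sigma * PCSA * activation
F = 32 * 9 * 0.36
F = 103.7 N


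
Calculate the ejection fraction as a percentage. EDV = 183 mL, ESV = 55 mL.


SV = EDV - ESV = 183 - 55 = 128 mL
EF = SV/EDV * 100 = 128/183 * 100
EF = 69.95%


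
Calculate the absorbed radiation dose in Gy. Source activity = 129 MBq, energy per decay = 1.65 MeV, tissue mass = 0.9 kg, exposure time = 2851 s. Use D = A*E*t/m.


A = 129 MBq = 1.2900e+08 Bq
E = 1.65 MeV = 2.6433e-13 J
D = A*E*t/m = 1.2900e+08*2.6433e-13*2851/0.9
D = 0.108 Gy


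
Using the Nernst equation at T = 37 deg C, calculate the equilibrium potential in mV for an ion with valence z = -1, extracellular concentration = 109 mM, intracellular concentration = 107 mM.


E = (RT/(zF)) * ln(C_out/C_in)
T = 37 + 273.15 = 310.15 K
E = (8.314 * 310.15 / (-1 * 96485)) * ln(109/107)
E = -0.4949 mV


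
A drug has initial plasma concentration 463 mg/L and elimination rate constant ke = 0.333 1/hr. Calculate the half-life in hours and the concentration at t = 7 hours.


t_half = ln(2) / ke = 0.693147 / 0.333 = 2.082 hr
C(t) = C0 * exp(-ke*t) = 463 * exp(-0.333*7)
C(7) = 45 mg/L


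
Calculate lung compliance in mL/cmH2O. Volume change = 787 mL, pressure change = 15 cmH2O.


C = dV / dP
C = 787 / 15
C = 52.47 mL/cmH2O


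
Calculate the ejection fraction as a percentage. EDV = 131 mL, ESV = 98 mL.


SV = EDV - ESV = 131 - 98 = 33 mL
EF = SV/EDV * 100 = 33/131 * 100
EF = 25.19%


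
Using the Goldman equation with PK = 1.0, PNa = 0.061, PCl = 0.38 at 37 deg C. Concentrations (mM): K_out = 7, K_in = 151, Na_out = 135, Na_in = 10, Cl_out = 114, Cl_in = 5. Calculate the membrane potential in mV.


Vm = (RT/F)*ln((PK*Ko + PNa*Nao + PCl*Cli)/(PK*Ki + PNa*Nai + PCl*Clo))
Numer = 17.135, Denom = 194.93
Vm = -64.98 mV


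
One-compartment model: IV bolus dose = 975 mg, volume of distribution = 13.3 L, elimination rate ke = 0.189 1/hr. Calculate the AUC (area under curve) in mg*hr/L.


C0 = Dose/Vd = 975/13.3 = 73.3083 mg/L
AUC = C0/ke = 73.3083/0.189
AUC = 387.9 mg*hr/L


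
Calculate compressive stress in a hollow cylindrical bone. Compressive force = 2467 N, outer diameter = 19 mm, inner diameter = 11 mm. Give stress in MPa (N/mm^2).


A = pi*(r_o^2 - r_i^2)
r_o = 9.5 mm, r_i = 5.5 mm
A = 188.496 mm^2
sigma = F/A = 2467 / 188.496
sigma = 13.09 MPa


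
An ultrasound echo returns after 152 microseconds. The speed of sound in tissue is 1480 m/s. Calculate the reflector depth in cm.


depth = c * t / 2
t = 152 us = 1.5200e-04 s
depth = 1480 * 1.5200e-04 / 2
depth = 0.11248 m = 11.248 cm


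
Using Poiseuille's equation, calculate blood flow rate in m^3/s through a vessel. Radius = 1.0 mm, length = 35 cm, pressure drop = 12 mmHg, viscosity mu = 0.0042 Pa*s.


Q = pi*r^4*dP / (8*mu*L)
r = 0.001 m, L = 0.35 m
dP = 12 mmHg = 1599.864 Pa
Q = 4.2739e-07 m^3/s


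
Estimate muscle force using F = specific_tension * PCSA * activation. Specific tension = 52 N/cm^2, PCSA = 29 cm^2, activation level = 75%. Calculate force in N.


F = sigma * PCSA * activation
F = 52 * 29 * 0.75
F = 1131 N


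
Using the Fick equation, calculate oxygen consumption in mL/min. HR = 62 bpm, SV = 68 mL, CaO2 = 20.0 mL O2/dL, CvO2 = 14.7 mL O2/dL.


CO = HR*SV = 62*68/1000 = 4.216 L/min
a-v O2 diff = 20.0 - 14.7 = 5.3 mL/dL
VO2 = CO * (CaO2-CvO2) * 10 dL/L
VO2 = 4.216 * 5.3 * 10
VO2 = 223.4 mL/min


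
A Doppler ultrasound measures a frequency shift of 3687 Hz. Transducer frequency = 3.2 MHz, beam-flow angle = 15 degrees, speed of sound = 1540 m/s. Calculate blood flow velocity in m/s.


v = fd * c / (2 * f0 * cos(theta))
v = 3687 * 1540 / (2 * 3.2000e+06 * cos(15))
v = 0.9185 m/s


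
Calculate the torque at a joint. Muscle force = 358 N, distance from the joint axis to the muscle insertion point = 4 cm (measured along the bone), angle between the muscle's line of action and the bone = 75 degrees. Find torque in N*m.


Torque = F * d * sin(theta)   (moment arm = d*sin(theta))
d = 4 cm = 0.04 m
Torque = 358 * 0.04 * sin(75)
Torque = 13.83 N*m
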